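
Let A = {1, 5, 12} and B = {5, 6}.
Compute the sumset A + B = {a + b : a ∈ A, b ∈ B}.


A + B = {a + b : a ∈ A, b ∈ B}.
Enumerate all |A|·|B| = 3·2 = 6 pairs (a, b) and collect distinct sums.
a = 1: 1+5=6, 1+6=7
a = 5: 5+5=10, 5+6=11
a = 12: 12+5=17, 12+6=18
Collecting distinct sums: A + B = {6, 7, 10, 11, 17, 18}
|A + B| = 6

A + B = {6, 7, 10, 11, 17, 18}


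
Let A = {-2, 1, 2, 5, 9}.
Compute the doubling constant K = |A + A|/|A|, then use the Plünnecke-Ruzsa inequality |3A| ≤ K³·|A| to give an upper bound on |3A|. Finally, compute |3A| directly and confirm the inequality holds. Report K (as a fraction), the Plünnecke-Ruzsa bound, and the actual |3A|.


|A| = 5.
Step 1: Compute A + A by enumerating all 25 pairs.
A + A = {-4, -1, 0, 2, 3, 4, 6, 7, 10, 11, 14, 18}, so |A + A| = 12.
Step 2: Doubling constant K = |A + A|/|A| = 12/5 = 12/5 ≈ 2.4000.
Step 3: Plünnecke-Ruzsa gives |3A| ≤ K³·|A| = (2.4000)³ · 5 ≈ 69.1200.
Step 4: Compute 3A = A + A + A directly by enumerating all triples (a,b,c) ∈ A³; |3A| = 22.
Step 5: Check 22 ≤ 69.1200? Yes ✓.

K = 12/5, Plünnecke-Ruzsa bound K³|A| ≈ 69.1200, |3A| = 22, inequality holds.


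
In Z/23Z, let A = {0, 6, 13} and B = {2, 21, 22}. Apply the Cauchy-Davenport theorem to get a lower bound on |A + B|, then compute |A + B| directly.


Cauchy-Davenport: |A + B| ≥ min(p, |A| + |B| - 1) for A, B nonempty in Z/pZ.
|A| = 3, |B| = 3, p = 23.
CD lower bound = min(23, 3 + 3 - 1) = min(23, 5) = 5.
Compute A + B mod 23 directly:
a = 0: 0+2=2, 0+21=21, 0+22=22
a = 6: 6+2=8, 6+21=4, 6+22=5
a = 13: 13+2=15, 13+21=11, 13+22=12
A + B = {2, 4, 5, 8, 11, 12, 15, 21, 22}, so |A + B| = 9.
Verify: 9 ≥ 5? Yes ✓.

CD lower bound = 5, actual |A + B| = 9.


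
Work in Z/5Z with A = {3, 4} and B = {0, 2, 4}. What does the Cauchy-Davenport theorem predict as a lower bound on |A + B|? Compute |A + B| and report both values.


Cauchy-Davenport: |A + B| ≥ min(p, |A| + |B| - 1) for A, B nonempty in Z/pZ.
|A| = 2, |B| = 3, p = 5.
CD lower bound = min(5, 2 + 3 - 1) = min(5, 4) = 4.
Compute A + B mod 5 directly:
a = 3: 3+0=3, 3+2=0, 3+4=2
a = 4: 4+0=4, 4+2=1, 4+4=3
A + B = {0, 1, 2, 3, 4}, so |A + B| = 5.
Verify: 5 ≥ 4? Yes ✓.

CD lower bound = 4, actual |A + B| = 5.


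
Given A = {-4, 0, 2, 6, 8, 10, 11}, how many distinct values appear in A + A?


A + A = {a + a' : a, a' ∈ A}; |A| = 7.
General bounds: 2|A| - 1 ≤ |A + A| ≤ |A|(|A|+1)/2, i.e. 13 ≤ |A + A| ≤ 28.
Lower bound 2|A|-1 is attained iff A is an arithmetic progression.
Enumerate sums a + a' for a ≤ a' (symmetric, so this suffices):
a = -4: -4+-4=-8, -4+0=-4, -4+2=-2, -4+6=2, -4+8=4, -4+10=6, -4+11=7
a = 0: 0+0=0, 0+2=2, 0+6=6, 0+8=8, 0+10=10, 0+11=11
a = 2: 2+2=4, 2+6=8, 2+8=10, 2+10=12, 2+11=13
a = 6: 6+6=12, 6+8=14, 6+10=16, 6+11=17
a = 8: 8+8=16, 8+10=18, 8+11=19
a = 10: 10+10=20, 10+11=21
a = 11: 11+11=22
Distinct sums: {-8, -4, -2, 0, 2, 4, 6, 7, 8, 10, 11, 12, 13, 14, 16, 17, 18, 19, 20, 21, 22}
|A + A| = 21

|A + A| = 21


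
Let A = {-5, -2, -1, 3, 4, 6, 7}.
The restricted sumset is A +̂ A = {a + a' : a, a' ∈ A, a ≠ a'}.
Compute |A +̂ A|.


Restricted sumset: A +̂ A = {a + a' : a ∈ A, a' ∈ A, a ≠ a'}.
Equivalently, take A + A and drop any sum 2a that is achievable ONLY as a + a for a ∈ A (i.e. sums representable only with equal summands).
Enumerate pairs (a, a') with a < a' (symmetric, so each unordered pair gives one sum; this covers all a ≠ a'):
  -5 + -2 = -7
  -5 + -1 = -6
  -5 + 3 = -2
  -5 + 4 = -1
  -5 + 6 = 1
  -5 + 7 = 2
  -2 + -1 = -3
  -2 + 3 = 1
  -2 + 4 = 2
  -2 + 6 = 4
  -2 + 7 = 5
  -1 + 3 = 2
  -1 + 4 = 3
  -1 + 6 = 5
  -1 + 7 = 6
  3 + 4 = 7
  3 + 6 = 9
  3 + 7 = 10
  4 + 6 = 10
  4 + 7 = 11
  6 + 7 = 13
Collected distinct sums: {-7, -6, -3, -2, -1, 1, 2, 3, 4, 5, 6, 7, 9, 10, 11, 13}
|A +̂ A| = 16
(Reference bound: |A +̂ A| ≥ 2|A| - 3 for |A| ≥ 2, with |A| = 7 giving ≥ 11.)

|A +̂ A| = 16


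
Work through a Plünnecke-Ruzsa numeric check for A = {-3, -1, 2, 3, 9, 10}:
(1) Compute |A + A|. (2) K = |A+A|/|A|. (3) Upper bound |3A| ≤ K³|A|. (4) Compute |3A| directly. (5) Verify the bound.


|A| = 6.
Step 1: Compute A + A by enumerating all 36 pairs.
A + A = {-6, -4, -2, -1, 0, 1, 2, 4, 5, 6, 7, 8, 9, 11, 12, 13, 18, 19, 20}, so |A + A| = 19.
Step 2: Doubling constant K = |A + A|/|A| = 19/6 = 19/6 ≈ 3.1667.
Step 3: Plünnecke-Ruzsa gives |3A| ≤ K³·|A| = (3.1667)³ · 6 ≈ 190.5278.
Step 4: Compute 3A = A + A + A directly by enumerating all triples (a,b,c) ∈ A³; |3A| = 35.
Step 5: Check 35 ≤ 190.5278? Yes ✓.

K = 19/6, Plünnecke-Ruzsa bound K³|A| ≈ 190.5278, |3A| = 35, inequality holds.


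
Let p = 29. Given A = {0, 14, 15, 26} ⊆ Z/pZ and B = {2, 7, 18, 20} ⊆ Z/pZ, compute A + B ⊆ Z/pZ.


Work in Z/29Z: reduce every sum a + b modulo 29.
Enumerate all 16 pairs:
a = 0: 0+2=2, 0+7=7, 0+18=18, 0+20=20
a = 14: 14+2=16, 14+7=21, 14+18=3, 14+20=5
a = 15: 15+2=17, 15+7=22, 15+18=4, 15+20=6
a = 26: 26+2=28, 26+7=4, 26+18=15, 26+20=17
Distinct residues collected: {2, 3, 4, 5, 6, 7, 15, 16, 17, 18, 20, 21, 22, 28}
|A + B| = 14 (out of 29 total residues).

A + B = {2, 3, 4, 5, 6, 7, 15, 16, 17, 18, 20, 21, 22, 28}


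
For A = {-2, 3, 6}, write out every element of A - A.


A - A = {a - a' : a, a' ∈ A}.
Compute a - a' for each ordered pair (a, a'):
a = -2: -2--2=0, -2-3=-5, -2-6=-8
a = 3: 3--2=5, 3-3=0, 3-6=-3
a = 6: 6--2=8, 6-3=3, 6-6=0
Collecting distinct values (and noting 0 appears from a-a):
A - A = {-8, -5, -3, 0, 3, 5, 8}
|A - A| = 7

A - A = {-8, -5, -3, 0, 3, 5, 8}


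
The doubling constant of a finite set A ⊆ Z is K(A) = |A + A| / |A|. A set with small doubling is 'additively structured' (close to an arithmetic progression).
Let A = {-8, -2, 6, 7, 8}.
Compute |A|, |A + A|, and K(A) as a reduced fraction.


|A| = 5.
Compute A + A by enumerating all 25 pairs.
A + A = {-16, -10, -4, -2, -1, 0, 4, 5, 6, 12, 13, 14, 15, 16}, so |A + A| = 14.
K = |A + A| / |A| = 14/5 (already in lowest terms) ≈ 2.8000.
Reference: AP of size 5 gives K = 9/5 ≈ 1.8000; a fully generic set of size 5 gives K ≈ 3.0000.

|A| = 5, |A + A| = 14, K = 14/5.


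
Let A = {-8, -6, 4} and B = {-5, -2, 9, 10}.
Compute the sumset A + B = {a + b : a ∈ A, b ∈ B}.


A + B = {a + b : a ∈ A, b ∈ B}.
Enumerate all |A|·|B| = 3·4 = 12 pairs (a, b) and collect distinct sums.
a = -8: -8+-5=-13, -8+-2=-10, -8+9=1, -8+10=2
a = -6: -6+-5=-11, -6+-2=-8, -6+9=3, -6+10=4
a = 4: 4+-5=-1, 4+-2=2, 4+9=13, 4+10=14
Collecting distinct sums: A + B = {-13, -11, -10, -8, -1, 1, 2, 3, 4, 13, 14}
|A + B| = 11

A + B = {-13, -11, -10, -8, -1, 1, 2, 3, 4, 13, 14}


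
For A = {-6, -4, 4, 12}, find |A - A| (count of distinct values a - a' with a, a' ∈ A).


A - A = {a - a' : a, a' ∈ A}; |A| = 4.
Bounds: 2|A|-1 ≤ |A - A| ≤ |A|² - |A| + 1, i.e. 7 ≤ |A - A| ≤ 13.
Note: 0 ∈ A - A always (from a - a). The set is symmetric: if d ∈ A - A then -d ∈ A - A.
Enumerate nonzero differences d = a - a' with a > a' (then include -d):
Positive differences: {2, 8, 10, 16, 18}
Full difference set: {0} ∪ (positive diffs) ∪ (negative diffs).
|A - A| = 1 + 2·5 = 11 (matches direct enumeration: 11).

|A - A| = 11


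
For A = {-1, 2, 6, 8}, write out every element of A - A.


A - A = {a - a' : a, a' ∈ A}.
Compute a - a' for each ordered pair (a, a'):
a = -1: -1--1=0, -1-2=-3, -1-6=-7, -1-8=-9
a = 2: 2--1=3, 2-2=0, 2-6=-4, 2-8=-6
a = 6: 6--1=7, 6-2=4, 6-6=0, 6-8=-2
a = 8: 8--1=9, 8-2=6, 8-6=2, 8-8=0
Collecting distinct values (and noting 0 appears from a-a):
A - A = {-9, -7, -6, -4, -3, -2, 0, 2, 3, 4, 6, 7, 9}
|A - A| = 13

A - A = {-9, -7, -6, -4, -3, -2, 0, 2, 3, 4, 6, 7, 9}


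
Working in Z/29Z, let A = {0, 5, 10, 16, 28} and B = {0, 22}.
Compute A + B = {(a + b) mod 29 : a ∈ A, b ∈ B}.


Work in Z/29Z: reduce every sum a + b modulo 29.
Enumerate all 10 pairs:
a = 0: 0+0=0, 0+22=22
a = 5: 5+0=5, 5+22=27
a = 10: 10+0=10, 10+22=3
a = 16: 16+0=16, 16+22=9
a = 28: 28+0=28, 28+22=21
Distinct residues collected: {0, 3, 5, 9, 10, 16, 21, 22, 27, 28}
|A + B| = 10 (out of 29 total residues).

A + B = {0, 3, 5, 9, 10, 16, 21, 22, 27, 28}


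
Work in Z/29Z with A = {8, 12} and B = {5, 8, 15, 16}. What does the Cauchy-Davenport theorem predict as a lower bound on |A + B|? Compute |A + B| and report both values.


Cauchy-Davenport: |A + B| ≥ min(p, |A| + |B| - 1) for A, B nonempty in Z/pZ.
|A| = 2, |B| = 4, p = 29.
CD lower bound = min(29, 2 + 4 - 1) = min(29, 5) = 5.
Compute A + B mod 29 directly:
a = 8: 8+5=13, 8+8=16, 8+15=23, 8+16=24
a = 12: 12+5=17, 12+8=20, 12+15=27, 12+16=28
A + B = {13, 16, 17, 20, 23, 24, 27, 28}, so |A + B| = 8.
Verify: 8 ≥ 5? Yes ✓.

CD lower bound = 5, actual |A + B| = 8.


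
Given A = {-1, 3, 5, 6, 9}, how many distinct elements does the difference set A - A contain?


A - A = {a - a' : a, a' ∈ A}; |A| = 5.
Bounds: 2|A|-1 ≤ |A - A| ≤ |A|² - |A| + 1, i.e. 9 ≤ |A - A| ≤ 21.
Note: 0 ∈ A - A always (from a - a). The set is symmetric: if d ∈ A - A then -d ∈ A - A.
Enumerate nonzero differences d = a - a' with a > a' (then include -d):
Positive differences: {1, 2, 3, 4, 6, 7, 10}
Full difference set: {0} ∪ (positive diffs) ∪ (negative diffs).
|A - A| = 1 + 2·7 = 15 (matches direct enumeration: 15).

|A - A| = 15


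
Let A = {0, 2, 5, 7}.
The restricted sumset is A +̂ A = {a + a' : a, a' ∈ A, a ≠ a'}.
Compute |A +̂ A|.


Restricted sumset: A +̂ A = {a + a' : a ∈ A, a' ∈ A, a ≠ a'}.
Equivalently, take A + A and drop any sum 2a that is achievable ONLY as a + a for a ∈ A (i.e. sums representable only with equal summands).
Enumerate pairs (a, a') with a < a' (symmetric, so each unordered pair gives one sum; this covers all a ≠ a'):
  0 + 2 = 2
  0 + 5 = 5
  0 + 7 = 7
  2 + 5 = 7
  2 + 7 = 9
  5 + 7 = 12
Collected distinct sums: {2, 5, 7, 9, 12}
|A +̂ A| = 5
(Reference bound: |A +̂ A| ≥ 2|A| - 3 for |A| ≥ 2, with |A| = 4 giving ≥ 5.)

|A +̂ A| = 5


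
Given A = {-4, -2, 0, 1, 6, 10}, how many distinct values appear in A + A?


A + A = {a + a' : a, a' ∈ A}; |A| = 6.
General bounds: 2|A| - 1 ≤ |A + A| ≤ |A|(|A|+1)/2, i.e. 11 ≤ |A + A| ≤ 21.
Lower bound 2|A|-1 is attained iff A is an arithmetic progression.
Enumerate sums a + a' for a ≤ a' (symmetric, so this suffices):
a = -4: -4+-4=-8, -4+-2=-6, -4+0=-4, -4+1=-3, -4+6=2, -4+10=6
a = -2: -2+-2=-4, -2+0=-2, -2+1=-1, -2+6=4, -2+10=8
a = 0: 0+0=0, 0+1=1, 0+6=6, 0+10=10
a = 1: 1+1=2, 1+6=7, 1+10=11
a = 6: 6+6=12, 6+10=16
a = 10: 10+10=20
Distinct sums: {-8, -6, -4, -3, -2, -1, 0, 1, 2, 4, 6, 7, 8, 10, 11, 12, 16, 20}
|A + A| = 18

|A + A| = 18


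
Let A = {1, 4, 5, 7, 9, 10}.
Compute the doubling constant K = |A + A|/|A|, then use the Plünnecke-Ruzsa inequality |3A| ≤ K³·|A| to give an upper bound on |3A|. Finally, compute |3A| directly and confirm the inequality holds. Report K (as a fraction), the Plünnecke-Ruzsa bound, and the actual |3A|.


|A| = 6.
Step 1: Compute A + A by enumerating all 36 pairs.
A + A = {2, 5, 6, 8, 9, 10, 11, 12, 13, 14, 15, 16, 17, 18, 19, 20}, so |A + A| = 16.
Step 2: Doubling constant K = |A + A|/|A| = 16/6 = 16/6 ≈ 2.6667.
Step 3: Plünnecke-Ruzsa gives |3A| ≤ K³·|A| = (2.6667)³ · 6 ≈ 113.7778.
Step 4: Compute 3A = A + A + A directly by enumerating all triples (a,b,c) ∈ A³; |3A| = 25.
Step 5: Check 25 ≤ 113.7778? Yes ✓.

K = 16/6, Plünnecke-Ruzsa bound K³|A| ≈ 113.7778, |3A| = 25, inequality holds.


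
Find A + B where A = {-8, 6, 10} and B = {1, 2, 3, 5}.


A + B = {a + b : a ∈ A, b ∈ B}.
Enumerate all |A|·|B| = 3·4 = 12 pairs (a, b) and collect distinct sums.
a = -8: -8+1=-7, -8+2=-6, -8+3=-5, -8+5=-3
a = 6: 6+1=7, 6+2=8, 6+3=9, 6+5=11
a = 10: 10+1=11, 10+2=12, 10+3=13, 10+5=15
Collecting distinct sums: A + B = {-7, -6, -5, -3, 7, 8, 9, 11, 12, 13, 15}
|A + B| = 11

A + B = {-7, -6, -5, -3, 7, 8, 9, 11, 12, 13, 15}


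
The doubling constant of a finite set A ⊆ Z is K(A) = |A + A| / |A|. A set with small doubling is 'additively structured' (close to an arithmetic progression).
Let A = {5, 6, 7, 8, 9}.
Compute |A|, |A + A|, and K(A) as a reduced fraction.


|A| = 5.
Compute A + A by enumerating all 25 pairs.
A + A = {10, 11, 12, 13, 14, 15, 16, 17, 18}, so |A + A| = 9.
K = |A + A| / |A| = 9/5 (already in lowest terms) ≈ 1.8000.
Reference: AP of size 5 gives K = 9/5 ≈ 1.8000; a fully generic set of size 5 gives K ≈ 3.0000.

|A| = 5, |A + A| = 9, K = 9/5.


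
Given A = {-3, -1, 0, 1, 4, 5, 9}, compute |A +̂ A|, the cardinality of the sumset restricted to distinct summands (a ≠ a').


Restricted sumset: A +̂ A = {a + a' : a ∈ A, a' ∈ A, a ≠ a'}.
Equivalently, take A + A and drop any sum 2a that is achievable ONLY as a + a for a ∈ A (i.e. sums representable only with equal summands).
Enumerate pairs (a, a') with a < a' (symmetric, so each unordered pair gives one sum; this covers all a ≠ a'):
  -3 + -1 = -4
  -3 + 0 = -3
  -3 + 1 = -2
  -3 + 4 = 1
  -3 + 5 = 2
  -3 + 9 = 6
  -1 + 0 = -1
  -1 + 1 = 0
  -1 + 4 = 3
  -1 + 5 = 4
  -1 + 9 = 8
  0 + 1 = 1
  0 + 4 = 4
  0 + 5 = 5
  0 + 9 = 9
  1 + 4 = 5
  1 + 5 = 6
  1 + 9 = 10
  4 + 5 = 9
  4 + 9 = 13
  5 + 9 = 14
Collected distinct sums: {-4, -3, -2, -1, 0, 1, 2, 3, 4, 5, 6, 8, 9, 10, 13, 14}
|A +̂ A| = 16
(Reference bound: |A +̂ A| ≥ 2|A| - 3 for |A| ≥ 2, with |A| = 7 giving ≥ 11.)

|A +̂ A| = 16


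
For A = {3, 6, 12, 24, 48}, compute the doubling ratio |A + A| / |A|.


|A| = 5.
Compute A + A by enumerating all 25 pairs.
A + A = {6, 9, 12, 15, 18, 24, 27, 30, 36, 48, 51, 54, 60, 72, 96}, so |A + A| = 15.
K = |A + A| / |A| = 15/5 = 3/1 ≈ 3.0000.
Reference: AP of size 5 gives K = 9/5 ≈ 1.8000; a fully generic set of size 5 gives K ≈ 3.0000.

|A| = 5, |A + A| = 15, K = 15/5 = 3/1.


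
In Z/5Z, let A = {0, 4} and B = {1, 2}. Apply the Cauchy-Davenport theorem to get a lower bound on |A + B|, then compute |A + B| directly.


Cauchy-Davenport: |A + B| ≥ min(p, |A| + |B| - 1) for A, B nonempty in Z/pZ.
|A| = 2, |B| = 2, p = 5.
CD lower bound = min(5, 2 + 2 - 1) = min(5, 3) = 3.
Compute A + B mod 5 directly:
a = 0: 0+1=1, 0+2=2
a = 4: 4+1=0, 4+2=1
A + B = {0, 1, 2}, so |A + B| = 3.
Verify: 3 ≥ 3? Yes ✓.

CD lower bound = 3, actual |A + B| = 3.


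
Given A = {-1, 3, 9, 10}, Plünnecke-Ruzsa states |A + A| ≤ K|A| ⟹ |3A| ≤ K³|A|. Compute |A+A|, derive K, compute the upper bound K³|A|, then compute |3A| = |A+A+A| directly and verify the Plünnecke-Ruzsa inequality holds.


|A| = 4.
Step 1: Compute A + A by enumerating all 16 pairs.
A + A = {-2, 2, 6, 8, 9, 12, 13, 18, 19, 20}, so |A + A| = 10.
Step 2: Doubling constant K = |A + A|/|A| = 10/4 = 10/4 ≈ 2.5000.
Step 3: Plünnecke-Ruzsa gives |3A| ≤ K³·|A| = (2.5000)³ · 4 ≈ 62.5000.
Step 4: Compute 3A = A + A + A directly by enumerating all triples (a,b,c) ∈ A³; |3A| = 20.
Step 5: Check 20 ≤ 62.5000? Yes ✓.

K = 10/4, Plünnecke-Ruzsa bound K³|A| ≈ 62.5000, |3A| = 20, inequality holds.


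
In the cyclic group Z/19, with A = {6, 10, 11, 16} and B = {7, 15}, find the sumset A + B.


Work in Z/19Z: reduce every sum a + b modulo 19.
Enumerate all 8 pairs:
a = 6: 6+7=13, 6+15=2
a = 10: 10+7=17, 10+15=6
a = 11: 11+7=18, 11+15=7
a = 16: 16+7=4, 16+15=12
Distinct residues collected: {2, 4, 6, 7, 12, 13, 17, 18}
|A + B| = 8 (out of 19 total residues).

A + B = {2, 4, 6, 7, 12, 13, 17, 18}


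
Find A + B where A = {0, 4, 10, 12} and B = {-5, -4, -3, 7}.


A + B = {a + b : a ∈ A, b ∈ B}.
Enumerate all |A|·|B| = 4·4 = 16 pairs (a, b) and collect distinct sums.
a = 0: 0+-5=-5, 0+-4=-4, 0+-3=-3, 0+7=7
a = 4: 4+-5=-1, 4+-4=0, 4+-3=1, 4+7=11
a = 10: 10+-5=5, 10+-4=6, 10+-3=7, 10+7=17
a = 12: 12+-5=7, 12+-4=8, 12+-3=9, 12+7=19
Collecting distinct sums: A + B = {-5, -4, -3, -1, 0, 1, 5, 6, 7, 8, 9, 11, 17, 19}
|A + B| = 14

A + B = {-5, -4, -3, -1, 0, 1, 5, 6, 7, 8, 9, 11, 17, 19}


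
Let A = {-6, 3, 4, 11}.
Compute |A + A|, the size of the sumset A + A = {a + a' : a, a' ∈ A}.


A + A = {a + a' : a, a' ∈ A}; |A| = 4.
General bounds: 2|A| - 1 ≤ |A + A| ≤ |A|(|A|+1)/2, i.e. 7 ≤ |A + A| ≤ 10.
Lower bound 2|A|-1 is attained iff A is an arithmetic progression.
Enumerate sums a + a' for a ≤ a' (symmetric, so this suffices):
a = -6: -6+-6=-12, -6+3=-3, -6+4=-2, -6+11=5
a = 3: 3+3=6, 3+4=7, 3+11=14
a = 4: 4+4=8, 4+11=15
a = 11: 11+11=22
Distinct sums: {-12, -3, -2, 5, 6, 7, 8, 14, 15, 22}
|A + A| = 10

|A + A| = 10


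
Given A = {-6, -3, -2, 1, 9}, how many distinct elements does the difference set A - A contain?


A - A = {a - a' : a, a' ∈ A}; |A| = 5.
Bounds: 2|A|-1 ≤ |A - A| ≤ |A|² - |A| + 1, i.e. 9 ≤ |A - A| ≤ 21.
Note: 0 ∈ A - A always (from a - a). The set is symmetric: if d ∈ A - A then -d ∈ A - A.
Enumerate nonzero differences d = a - a' with a > a' (then include -d):
Positive differences: {1, 3, 4, 7, 8, 11, 12, 15}
Full difference set: {0} ∪ (positive diffs) ∪ (negative diffs).
|A - A| = 1 + 2·8 = 17 (matches direct enumeration: 17).

|A - A| = 17


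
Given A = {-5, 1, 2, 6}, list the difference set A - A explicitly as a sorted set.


A - A = {a - a' : a, a' ∈ A}.
Compute a - a' for each ordered pair (a, a'):
a = -5: -5--5=0, -5-1=-6, -5-2=-7, -5-6=-11
a = 1: 1--5=6, 1-1=0, 1-2=-1, 1-6=-5
a = 2: 2--5=7, 2-1=1, 2-2=0, 2-6=-4
a = 6: 6--5=11, 6-1=5, 6-2=4, 6-6=0
Collecting distinct values (and noting 0 appears from a-a):
A - A = {-11, -7, -6, -5, -4, -1, 0, 1, 4, 5, 6, 7, 11}
|A - A| = 13

A - A = {-11, -7, -6, -5, -4, -1, 0, 1, 4, 5, 6, 7, 11}


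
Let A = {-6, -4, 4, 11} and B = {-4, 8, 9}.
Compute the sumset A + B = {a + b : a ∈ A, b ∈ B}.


A + B = {a + b : a ∈ A, b ∈ B}.
Enumerate all |A|·|B| = 4·3 = 12 pairs (a, b) and collect distinct sums.
a = -6: -6+-4=-10, -6+8=2, -6+9=3
a = -4: -4+-4=-8, -4+8=4, -4+9=5
a = 4: 4+-4=0, 4+8=12, 4+9=13
a = 11: 11+-4=7, 11+8=19, 11+9=20
Collecting distinct sums: A + B = {-10, -8, 0, 2, 3, 4, 5, 7, 12, 13, 19, 20}
|A + B| = 12

A + B = {-10, -8, 0, 2, 3, 4, 5, 7, 12, 13, 19, 20}


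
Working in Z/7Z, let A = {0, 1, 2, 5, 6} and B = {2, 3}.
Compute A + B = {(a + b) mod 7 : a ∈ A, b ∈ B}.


Work in Z/7Z: reduce every sum a + b modulo 7.
Enumerate all 10 pairs:
a = 0: 0+2=2, 0+3=3
a = 1: 1+2=3, 1+3=4
a = 2: 2+2=4, 2+3=5
a = 5: 5+2=0, 5+3=1
a = 6: 6+2=1, 6+3=2
Distinct residues collected: {0, 1, 2, 3, 4, 5}
|A + B| = 6 (out of 7 total residues).

A + B = {0, 1, 2, 3, 4, 5}


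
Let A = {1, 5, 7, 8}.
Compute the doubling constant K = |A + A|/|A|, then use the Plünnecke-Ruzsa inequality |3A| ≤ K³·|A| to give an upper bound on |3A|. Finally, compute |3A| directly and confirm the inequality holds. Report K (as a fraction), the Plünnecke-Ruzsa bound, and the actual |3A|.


|A| = 4.
Step 1: Compute A + A by enumerating all 16 pairs.
A + A = {2, 6, 8, 9, 10, 12, 13, 14, 15, 16}, so |A + A| = 10.
Step 2: Doubling constant K = |A + A|/|A| = 10/4 = 10/4 ≈ 2.5000.
Step 3: Plünnecke-Ruzsa gives |3A| ≤ K³·|A| = (2.5000)³ · 4 ≈ 62.5000.
Step 4: Compute 3A = A + A + A directly by enumerating all triples (a,b,c) ∈ A³; |3A| = 17.
Step 5: Check 17 ≤ 62.5000? Yes ✓.

K = 10/4, Plünnecke-Ruzsa bound K³|A| ≈ 62.5000, |3A| = 17, inequality holds.


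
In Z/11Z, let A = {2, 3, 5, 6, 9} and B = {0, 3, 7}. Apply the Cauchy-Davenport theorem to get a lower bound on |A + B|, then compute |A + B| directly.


Cauchy-Davenport: |A + B| ≥ min(p, |A| + |B| - 1) for A, B nonempty in Z/pZ.
|A| = 5, |B| = 3, p = 11.
CD lower bound = min(11, 5 + 3 - 1) = min(11, 7) = 7.
Compute A + B mod 11 directly:
a = 2: 2+0=2, 2+3=5, 2+7=9
a = 3: 3+0=3, 3+3=6, 3+7=10
a = 5: 5+0=5, 5+3=8, 5+7=1
a = 6: 6+0=6, 6+3=9, 6+7=2
a = 9: 9+0=9, 9+3=1, 9+7=5
A + B = {1, 2, 3, 5, 6, 8, 9, 10}, so |A + B| = 8.
Verify: 8 ≥ 7? Yes ✓.

CD lower bound = 7, actual |A + B| = 8.


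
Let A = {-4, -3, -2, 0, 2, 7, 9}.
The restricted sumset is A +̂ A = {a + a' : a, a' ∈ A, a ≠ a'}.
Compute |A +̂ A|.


Restricted sumset: A +̂ A = {a + a' : a ∈ A, a' ∈ A, a ≠ a'}.
Equivalently, take A + A and drop any sum 2a that is achievable ONLY as a + a for a ∈ A (i.e. sums representable only with equal summands).
Enumerate pairs (a, a') with a < a' (symmetric, so each unordered pair gives one sum; this covers all a ≠ a'):
  -4 + -3 = -7
  -4 + -2 = -6
  -4 + 0 = -4
  -4 + 2 = -2
  -4 + 7 = 3
  -4 + 9 = 5
  -3 + -2 = -5
  -3 + 0 = -3
  -3 + 2 = -1
  -3 + 7 = 4
  -3 + 9 = 6
  -2 + 0 = -2
  -2 + 2 = 0
  -2 + 7 = 5
  -2 + 9 = 7
  0 + 2 = 2
  0 + 7 = 7
  0 + 9 = 9
  2 + 7 = 9
  2 + 9 = 11
  7 + 9 = 16
Collected distinct sums: {-7, -6, -5, -4, -3, -2, -1, 0, 2, 3, 4, 5, 6, 7, 9, 11, 16}
|A +̂ A| = 17
(Reference bound: |A +̂ A| ≥ 2|A| - 3 for |A| ≥ 2, with |A| = 7 giving ≥ 11.)

|A +̂ A| = 17


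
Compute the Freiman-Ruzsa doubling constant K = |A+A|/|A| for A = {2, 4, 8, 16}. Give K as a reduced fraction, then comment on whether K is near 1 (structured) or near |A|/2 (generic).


|A| = 4.
Compute A + A by enumerating all 16 pairs.
A + A = {4, 6, 8, 10, 12, 16, 18, 20, 24, 32}, so |A + A| = 10.
K = |A + A| / |A| = 10/4 = 5/2 ≈ 2.5000.
Reference: AP of size 4 gives K = 7/4 ≈ 1.7500; a fully generic set of size 4 gives K ≈ 2.5000.

|A| = 4, |A + A| = 10, K = 10/4 = 5/2.


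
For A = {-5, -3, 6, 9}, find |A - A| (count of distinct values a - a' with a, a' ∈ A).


A - A = {a - a' : a, a' ∈ A}; |A| = 4.
Bounds: 2|A|-1 ≤ |A - A| ≤ |A|² - |A| + 1, i.e. 7 ≤ |A - A| ≤ 13.
Note: 0 ∈ A - A always (from a - a). The set is symmetric: if d ∈ A - A then -d ∈ A - A.
Enumerate nonzero differences d = a - a' with a > a' (then include -d):
Positive differences: {2, 3, 9, 11, 12, 14}
Full difference set: {0} ∪ (positive diffs) ∪ (negative diffs).
|A - A| = 1 + 2·6 = 13 (matches direct enumeration: 13).

|A - A| = 13


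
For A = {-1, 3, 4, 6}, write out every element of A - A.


A - A = {a - a' : a, a' ∈ A}.
Compute a - a' for each ordered pair (a, a'):
a = -1: -1--1=0, -1-3=-4, -1-4=-5, -1-6=-7
a = 3: 3--1=4, 3-3=0, 3-4=-1, 3-6=-3
a = 4: 4--1=5, 4-3=1, 4-4=0, 4-6=-2
a = 6: 6--1=7, 6-3=3, 6-4=2, 6-6=0
Collecting distinct values (and noting 0 appears from a-a):
A - A = {-7, -5, -4, -3, -2, -1, 0, 1, 2, 3, 4, 5, 7}
|A - A| = 13

A - A = {-7, -5, -4, -3, -2, -1, 0, 1, 2, 3, 4, 5, 7}


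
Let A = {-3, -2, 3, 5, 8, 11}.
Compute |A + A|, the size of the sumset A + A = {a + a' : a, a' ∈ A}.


A + A = {a + a' : a, a' ∈ A}; |A| = 6.
General bounds: 2|A| - 1 ≤ |A + A| ≤ |A|(|A|+1)/2, i.e. 11 ≤ |A + A| ≤ 21.
Lower bound 2|A|-1 is attained iff A is an arithmetic progression.
Enumerate sums a + a' for a ≤ a' (symmetric, so this suffices):
a = -3: -3+-3=-6, -3+-2=-5, -3+3=0, -3+5=2, -3+8=5, -3+11=8
a = -2: -2+-2=-4, -2+3=1, -2+5=3, -2+8=6, -2+11=9
a = 3: 3+3=6, 3+5=8, 3+8=11, 3+11=14
a = 5: 5+5=10, 5+8=13, 5+11=16
a = 8: 8+8=16, 8+11=19
a = 11: 11+11=22
Distinct sums: {-6, -5, -4, 0, 1, 2, 3, 5, 6, 8, 9, 10, 11, 13, 14, 16, 19, 22}
|A + A| = 18

|A + A| = 18


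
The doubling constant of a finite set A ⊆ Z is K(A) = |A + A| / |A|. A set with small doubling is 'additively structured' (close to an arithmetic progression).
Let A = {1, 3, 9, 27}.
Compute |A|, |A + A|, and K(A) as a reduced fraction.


|A| = 4.
Compute A + A by enumerating all 16 pairs.
A + A = {2, 4, 6, 10, 12, 18, 28, 30, 36, 54}, so |A + A| = 10.
K = |A + A| / |A| = 10/4 = 5/2 ≈ 2.5000.
Reference: AP of size 4 gives K = 7/4 ≈ 1.7500; a fully generic set of size 4 gives K ≈ 2.5000.

|A| = 4, |A + A| = 10, K = 10/4 = 5/2.


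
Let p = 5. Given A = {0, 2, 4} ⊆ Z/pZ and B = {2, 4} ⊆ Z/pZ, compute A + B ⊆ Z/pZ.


Work in Z/5Z: reduce every sum a + b modulo 5.
Enumerate all 6 pairs:
a = 0: 0+2=2, 0+4=4
a = 2: 2+2=4, 2+4=1
a = 4: 4+2=1, 4+4=3
Distinct residues collected: {1, 2, 3, 4}
|A + B| = 4 (out of 5 total residues).

A + B = {1, 2, 3, 4}


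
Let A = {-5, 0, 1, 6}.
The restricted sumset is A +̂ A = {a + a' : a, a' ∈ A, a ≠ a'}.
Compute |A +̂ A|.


Restricted sumset: A +̂ A = {a + a' : a ∈ A, a' ∈ A, a ≠ a'}.
Equivalently, take A + A and drop any sum 2a that is achievable ONLY as a + a for a ∈ A (i.e. sums representable only with equal summands).
Enumerate pairs (a, a') with a < a' (symmetric, so each unordered pair gives one sum; this covers all a ≠ a'):
  -5 + 0 = -5
  -5 + 1 = -4
  -5 + 6 = 1
  0 + 1 = 1
  0 + 6 = 6
  1 + 6 = 7
Collected distinct sums: {-5, -4, 1, 6, 7}
|A +̂ A| = 5
(Reference bound: |A +̂ A| ≥ 2|A| - 3 for |A| ≥ 2, with |A| = 4 giving ≥ 5.)

|A +̂ A| = 5


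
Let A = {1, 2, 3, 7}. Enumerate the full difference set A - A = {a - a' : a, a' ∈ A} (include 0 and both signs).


A - A = {a - a' : a, a' ∈ A}.
Compute a - a' for each ordered pair (a, a'):
a = 1: 1-1=0, 1-2=-1, 1-3=-2, 1-7=-6
a = 2: 2-1=1, 2-2=0, 2-3=-1, 2-7=-5
a = 3: 3-1=2, 3-2=1, 3-3=0, 3-7=-4
a = 7: 7-1=6, 7-2=5, 7-3=4, 7-7=0
Collecting distinct values (and noting 0 appears from a-a):
A - A = {-6, -5, -4, -2, -1, 0, 1, 2, 4, 5, 6}
|A - A| = 11

A - A = {-6, -5, -4, -2, -1, 0, 1, 2, 4, 5, 6}


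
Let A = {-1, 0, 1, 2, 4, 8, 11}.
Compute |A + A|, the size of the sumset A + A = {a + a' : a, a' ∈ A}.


A + A = {a + a' : a, a' ∈ A}; |A| = 7.
General bounds: 2|A| - 1 ≤ |A + A| ≤ |A|(|A|+1)/2, i.e. 13 ≤ |A + A| ≤ 28.
Lower bound 2|A|-1 is attained iff A is an arithmetic progression.
Enumerate sums a + a' for a ≤ a' (symmetric, so this suffices):
a = -1: -1+-1=-2, -1+0=-1, -1+1=0, -1+2=1, -1+4=3, -1+8=7, -1+11=10
a = 0: 0+0=0, 0+1=1, 0+2=2, 0+4=4, 0+8=8, 0+11=11
a = 1: 1+1=2, 1+2=3, 1+4=5, 1+8=9, 1+11=12
a = 2: 2+2=4, 2+4=6, 2+8=10, 2+11=13
a = 4: 4+4=8, 4+8=12, 4+11=15
a = 8: 8+8=16, 8+11=19
a = 11: 11+11=22
Distinct sums: {-2, -1, 0, 1, 2, 3, 4, 5, 6, 7, 8, 9, 10, 11, 12, 13, 15, 16, 19, 22}
|A + A| = 20

|A + A| = 20


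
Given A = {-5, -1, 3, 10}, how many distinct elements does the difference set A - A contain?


A - A = {a - a' : a, a' ∈ A}; |A| = 4.
Bounds: 2|A|-1 ≤ |A - A| ≤ |A|² - |A| + 1, i.e. 7 ≤ |A - A| ≤ 13.
Note: 0 ∈ A - A always (from a - a). The set is symmetric: if d ∈ A - A then -d ∈ A - A.
Enumerate nonzero differences d = a - a' with a > a' (then include -d):
Positive differences: {4, 7, 8, 11, 15}
Full difference set: {0} ∪ (positive diffs) ∪ (negative diffs).
|A - A| = 1 + 2·5 = 11 (matches direct enumeration: 11).

|A - A| = 11


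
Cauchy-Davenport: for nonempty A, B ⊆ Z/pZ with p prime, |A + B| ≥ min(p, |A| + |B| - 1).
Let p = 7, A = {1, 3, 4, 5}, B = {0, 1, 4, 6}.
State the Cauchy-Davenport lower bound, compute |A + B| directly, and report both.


Cauchy-Davenport: |A + B| ≥ min(p, |A| + |B| - 1) for A, B nonempty in Z/pZ.
|A| = 4, |B| = 4, p = 7.
CD lower bound = min(7, 4 + 4 - 1) = min(7, 7) = 7.
Compute A + B mod 7 directly:
a = 1: 1+0=1, 1+1=2, 1+4=5, 1+6=0
a = 3: 3+0=3, 3+1=4, 3+4=0, 3+6=2
a = 4: 4+0=4, 4+1=5, 4+4=1, 4+6=3
a = 5: 5+0=5, 5+1=6, 5+4=2, 5+6=4
A + B = {0, 1, 2, 3, 4, 5, 6}, so |A + B| = 7.
Verify: 7 ≥ 7? Yes ✓.

CD lower bound = 7, actual |A + B| = 7.


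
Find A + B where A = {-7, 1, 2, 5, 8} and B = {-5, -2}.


A + B = {a + b : a ∈ A, b ∈ B}.
Enumerate all |A|·|B| = 5·2 = 10 pairs (a, b) and collect distinct sums.
a = -7: -7+-5=-12, -7+-2=-9
a = 1: 1+-5=-4, 1+-2=-1
a = 2: 2+-5=-3, 2+-2=0
a = 5: 5+-5=0, 5+-2=3
a = 8: 8+-5=3, 8+-2=6
Collecting distinct sums: A + B = {-12, -9, -4, -3, -1, 0, 3, 6}
|A + B| = 8

A + B = {-12, -9, -4, -3, -1, 0, 3, 6}


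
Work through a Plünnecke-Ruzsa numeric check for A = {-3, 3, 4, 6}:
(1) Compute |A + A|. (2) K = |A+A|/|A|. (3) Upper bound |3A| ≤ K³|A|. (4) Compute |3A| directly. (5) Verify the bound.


|A| = 4.
Step 1: Compute A + A by enumerating all 16 pairs.
A + A = {-6, 0, 1, 3, 6, 7, 8, 9, 10, 12}, so |A + A| = 10.
Step 2: Doubling constant K = |A + A|/|A| = 10/4 = 10/4 ≈ 2.5000.
Step 3: Plünnecke-Ruzsa gives |3A| ≤ K³·|A| = (2.5000)³ · 4 ≈ 62.5000.
Step 4: Compute 3A = A + A + A directly by enumerating all triples (a,b,c) ∈ A³; |3A| = 18.
Step 5: Check 18 ≤ 62.5000? Yes ✓.

K = 10/4, Plünnecke-Ruzsa bound K³|A| ≈ 62.5000, |3A| = 18, inequality holds.


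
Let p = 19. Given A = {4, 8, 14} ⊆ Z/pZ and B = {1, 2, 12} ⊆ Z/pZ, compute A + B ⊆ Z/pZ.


Work in Z/19Z: reduce every sum a + b modulo 19.
Enumerate all 9 pairs:
a = 4: 4+1=5, 4+2=6, 4+12=16
a = 8: 8+1=9, 8+2=10, 8+12=1
a = 14: 14+1=15, 14+2=16, 14+12=7
Distinct residues collected: {1, 5, 6, 7, 9, 10, 15, 16}
|A + B| = 8 (out of 19 total residues).

A + B = {1, 5, 6, 7, 9, 10, 15, 16}


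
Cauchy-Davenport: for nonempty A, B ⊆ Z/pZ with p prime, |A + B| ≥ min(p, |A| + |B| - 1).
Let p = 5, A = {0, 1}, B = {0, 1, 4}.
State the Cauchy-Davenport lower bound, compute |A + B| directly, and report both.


Cauchy-Davenport: |A + B| ≥ min(p, |A| + |B| - 1) for A, B nonempty in Z/pZ.
|A| = 2, |B| = 3, p = 5.
CD lower bound = min(5, 2 + 3 - 1) = min(5, 4) = 4.
Compute A + B mod 5 directly:
a = 0: 0+0=0, 0+1=1, 0+4=4
a = 1: 1+0=1, 1+1=2, 1+4=0
A + B = {0, 1, 2, 4}, so |A + B| = 4.
Verify: 4 ≥ 4? Yes ✓.

CD lower bound = 4, actual |A + B| = 4.


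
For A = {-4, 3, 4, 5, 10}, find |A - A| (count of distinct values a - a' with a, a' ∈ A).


A - A = {a - a' : a, a' ∈ A}; |A| = 5.
Bounds: 2|A|-1 ≤ |A - A| ≤ |A|² - |A| + 1, i.e. 9 ≤ |A - A| ≤ 21.
Note: 0 ∈ A - A always (from a - a). The set is symmetric: if d ∈ A - A then -d ∈ A - A.
Enumerate nonzero differences d = a - a' with a > a' (then include -d):
Positive differences: {1, 2, 5, 6, 7, 8, 9, 14}
Full difference set: {0} ∪ (positive diffs) ∪ (negative diffs).
|A - A| = 1 + 2·8 = 17 (matches direct enumeration: 17).

|A - A| = 17


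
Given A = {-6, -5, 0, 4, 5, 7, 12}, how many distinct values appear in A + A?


A + A = {a + a' : a, a' ∈ A}; |A| = 7.
General bounds: 2|A| - 1 ≤ |A + A| ≤ |A|(|A|+1)/2, i.e. 13 ≤ |A + A| ≤ 28.
Lower bound 2|A|-1 is attained iff A is an arithmetic progression.
Enumerate sums a + a' for a ≤ a' (symmetric, so this suffices):
a = -6: -6+-6=-12, -6+-5=-11, -6+0=-6, -6+4=-2, -6+5=-1, -6+7=1, -6+12=6
a = -5: -5+-5=-10, -5+0=-5, -5+4=-1, -5+5=0, -5+7=2, -5+12=7
a = 0: 0+0=0, 0+4=4, 0+5=5, 0+7=7, 0+12=12
a = 4: 4+4=8, 4+5=9, 4+7=11, 4+12=16
a = 5: 5+5=10, 5+7=12, 5+12=17
a = 7: 7+7=14, 7+12=19
a = 12: 12+12=24
Distinct sums: {-12, -11, -10, -6, -5, -2, -1, 0, 1, 2, 4, 5, 6, 7, 8, 9, 10, 11, 12, 14, 16, 17, 19, 24}
|A + A| = 24

|A + A| = 24


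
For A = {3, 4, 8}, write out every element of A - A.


A - A = {a - a' : a, a' ∈ A}.
Compute a - a' for each ordered pair (a, a'):
a = 3: 3-3=0, 3-4=-1, 3-8=-5
a = 4: 4-3=1, 4-4=0, 4-8=-4
a = 8: 8-3=5, 8-4=4, 8-8=0
Collecting distinct values (and noting 0 appears from a-a):
A - A = {-5, -4, -1, 0, 1, 4, 5}
|A - A| = 7

A - A = {-5, -4, -1, 0, 1, 4, 5}


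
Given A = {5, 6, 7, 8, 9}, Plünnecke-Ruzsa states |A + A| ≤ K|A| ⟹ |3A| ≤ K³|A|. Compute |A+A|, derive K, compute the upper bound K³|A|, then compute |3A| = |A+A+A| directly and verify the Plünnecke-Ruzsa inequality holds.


|A| = 5.
Step 1: Compute A + A by enumerating all 25 pairs.
A + A = {10, 11, 12, 13, 14, 15, 16, 17, 18}, so |A + A| = 9.
Step 2: Doubling constant K = |A + A|/|A| = 9/5 = 9/5 ≈ 1.8000.
Step 3: Plünnecke-Ruzsa gives |3A| ≤ K³·|A| = (1.8000)³ · 5 ≈ 29.1600.
Step 4: Compute 3A = A + A + A directly by enumerating all triples (a,b,c) ∈ A³; |3A| = 13.
Step 5: Check 13 ≤ 29.1600? Yes ✓.

K = 9/5, Plünnecke-Ruzsa bound K³|A| ≈ 29.1600, |3A| = 13, inequality holds.


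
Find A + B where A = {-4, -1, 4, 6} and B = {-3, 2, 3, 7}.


A + B = {a + b : a ∈ A, b ∈ B}.
Enumerate all |A|·|B| = 4·4 = 16 pairs (a, b) and collect distinct sums.
a = -4: -4+-3=-7, -4+2=-2, -4+3=-1, -4+7=3
a = -1: -1+-3=-4, -1+2=1, -1+3=2, -1+7=6
a = 4: 4+-3=1, 4+2=6, 4+3=7, 4+7=11
a = 6: 6+-3=3, 6+2=8, 6+3=9, 6+7=13
Collecting distinct sums: A + B = {-7, -4, -2, -1, 1, 2, 3, 6, 7, 8, 9, 11, 13}
|A + B| = 13

A + B = {-7, -4, -2, -1, 1, 2, 3, 6, 7, 8, 9, 11, 13}


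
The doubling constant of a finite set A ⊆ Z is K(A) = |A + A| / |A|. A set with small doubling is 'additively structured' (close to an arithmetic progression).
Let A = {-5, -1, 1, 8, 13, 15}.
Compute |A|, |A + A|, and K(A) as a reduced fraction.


|A| = 6.
Compute A + A by enumerating all 36 pairs.
A + A = {-10, -6, -4, -2, 0, 2, 3, 7, 8, 9, 10, 12, 14, 16, 21, 23, 26, 28, 30}, so |A + A| = 19.
K = |A + A| / |A| = 19/6 (already in lowest terms) ≈ 3.1667.
Reference: AP of size 6 gives K = 11/6 ≈ 1.8333; a fully generic set of size 6 gives K ≈ 3.5000.

|A| = 6, |A + A| = 19, K = 19/6.


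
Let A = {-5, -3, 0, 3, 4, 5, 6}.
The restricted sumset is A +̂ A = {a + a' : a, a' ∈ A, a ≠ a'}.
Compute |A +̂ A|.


Restricted sumset: A +̂ A = {a + a' : a ∈ A, a' ∈ A, a ≠ a'}.
Equivalently, take A + A and drop any sum 2a that is achievable ONLY as a + a for a ∈ A (i.e. sums representable only with equal summands).
Enumerate pairs (a, a') with a < a' (symmetric, so each unordered pair gives one sum; this covers all a ≠ a'):
  -5 + -3 = -8
  -5 + 0 = -5
  -5 + 3 = -2
  -5 + 4 = -1
  -5 + 5 = 0
  -5 + 6 = 1
  -3 + 0 = -3
  -3 + 3 = 0
  -3 + 4 = 1
  -3 + 5 = 2
  -3 + 6 = 3
  0 + 3 = 3
  0 + 4 = 4
  0 + 5 = 5
  0 + 6 = 6
  3 + 4 = 7
  3 + 5 = 8
  3 + 6 = 9
  4 + 5 = 9
  4 + 6 = 10
  5 + 6 = 11
Collected distinct sums: {-8, -5, -3, -2, -1, 0, 1, 2, 3, 4, 5, 6, 7, 8, 9, 10, 11}
|A +̂ A| = 17
(Reference bound: |A +̂ A| ≥ 2|A| - 3 for |A| ≥ 2, with |A| = 7 giving ≥ 11.)

|A +̂ A| = 17


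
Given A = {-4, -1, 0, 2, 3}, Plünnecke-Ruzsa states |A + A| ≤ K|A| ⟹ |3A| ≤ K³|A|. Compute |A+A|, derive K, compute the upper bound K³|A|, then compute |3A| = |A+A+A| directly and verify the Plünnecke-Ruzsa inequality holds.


|A| = 5.
Step 1: Compute A + A by enumerating all 25 pairs.
A + A = {-8, -5, -4, -2, -1, 0, 1, 2, 3, 4, 5, 6}, so |A + A| = 12.
Step 2: Doubling constant K = |A + A|/|A| = 12/5 = 12/5 ≈ 2.4000.
Step 3: Plünnecke-Ruzsa gives |3A| ≤ K³·|A| = (2.4000)³ · 5 ≈ 69.1200.
Step 4: Compute 3A = A + A + A directly by enumerating all triples (a,b,c) ∈ A³; |3A| = 19.
Step 5: Check 19 ≤ 69.1200? Yes ✓.

K = 12/5, Plünnecke-Ruzsa bound K³|A| ≈ 69.1200, |3A| = 19, inequality holds.


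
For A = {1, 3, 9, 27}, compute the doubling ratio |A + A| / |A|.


|A| = 4.
Compute A + A by enumerating all 16 pairs.
A + A = {2, 4, 6, 10, 12, 18, 28, 30, 36, 54}, so |A + A| = 10.
K = |A + A| / |A| = 10/4 = 5/2 ≈ 2.5000.
Reference: AP of size 4 gives K = 7/4 ≈ 1.7500; a fully generic set of size 4 gives K ≈ 2.5000.

|A| = 4, |A + A| = 10, K = 10/4 = 5/2.


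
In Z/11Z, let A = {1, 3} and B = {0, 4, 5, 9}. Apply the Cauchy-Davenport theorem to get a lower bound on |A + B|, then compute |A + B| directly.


Cauchy-Davenport: |A + B| ≥ min(p, |A| + |B| - 1) for A, B nonempty in Z/pZ.
|A| = 2, |B| = 4, p = 11.
CD lower bound = min(11, 2 + 4 - 1) = min(11, 5) = 5.
Compute A + B mod 11 directly:
a = 1: 1+0=1, 1+4=5, 1+5=6, 1+9=10
a = 3: 3+0=3, 3+4=7, 3+5=8, 3+9=1
A + B = {1, 3, 5, 6, 7, 8, 10}, so |A + B| = 7.
Verify: 7 ≥ 5? Yes ✓.

CD lower bound = 5, actual |A + B| = 7.


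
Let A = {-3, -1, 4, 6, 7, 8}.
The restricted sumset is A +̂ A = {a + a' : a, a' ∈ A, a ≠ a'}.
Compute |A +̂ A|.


Restricted sumset: A +̂ A = {a + a' : a ∈ A, a' ∈ A, a ≠ a'}.
Equivalently, take A + A and drop any sum 2a that is achievable ONLY as a + a for a ∈ A (i.e. sums representable only with equal summands).
Enumerate pairs (a, a') with a < a' (symmetric, so each unordered pair gives one sum; this covers all a ≠ a'):
  -3 + -1 = -4
  -3 + 4 = 1
  -3 + 6 = 3
  -3 + 7 = 4
  -3 + 8 = 5
  -1 + 4 = 3
  -1 + 6 = 5
  -1 + 7 = 6
  -1 + 8 = 7
  4 + 6 = 10
  4 + 7 = 11
  4 + 8 = 12
  6 + 7 = 13
  6 + 8 = 14
  7 + 8 = 15
Collected distinct sums: {-4, 1, 3, 4, 5, 6, 7, 10, 11, 12, 13, 14, 15}
|A +̂ A| = 13
(Reference bound: |A +̂ A| ≥ 2|A| - 3 for |A| ≥ 2, with |A| = 6 giving ≥ 9.)

|A +̂ A| = 13


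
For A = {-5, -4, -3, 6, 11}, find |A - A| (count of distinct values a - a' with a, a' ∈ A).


A - A = {a - a' : a, a' ∈ A}; |A| = 5.
Bounds: 2|A|-1 ≤ |A - A| ≤ |A|² - |A| + 1, i.e. 9 ≤ |A - A| ≤ 21.
Note: 0 ∈ A - A always (from a - a). The set is symmetric: if d ∈ A - A then -d ∈ A - A.
Enumerate nonzero differences d = a - a' with a > a' (then include -d):
Positive differences: {1, 2, 5, 9, 10, 11, 14, 15, 16}
Full difference set: {0} ∪ (positive diffs) ∪ (negative diffs).
|A - A| = 1 + 2·9 = 19 (matches direct enumeration: 19).

|A - A| = 19


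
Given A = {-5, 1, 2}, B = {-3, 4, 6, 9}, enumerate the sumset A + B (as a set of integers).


A + B = {a + b : a ∈ A, b ∈ B}.
Enumerate all |A|·|B| = 3·4 = 12 pairs (a, b) and collect distinct sums.
a = -5: -5+-3=-8, -5+4=-1, -5+6=1, -5+9=4
a = 1: 1+-3=-2, 1+4=5, 1+6=7, 1+9=10
a = 2: 2+-3=-1, 2+4=6, 2+6=8, 2+9=11
Collecting distinct sums: A + B = {-8, -2, -1, 1, 4, 5, 6, 7, 8, 10, 11}
|A + B| = 11

A + B = {-8, -2, -1, 1, 4, 5, 6, 7, 8, 10, 11}


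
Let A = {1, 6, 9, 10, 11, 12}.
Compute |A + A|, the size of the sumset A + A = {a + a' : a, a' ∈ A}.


A + A = {a + a' : a, a' ∈ A}; |A| = 6.
General bounds: 2|A| - 1 ≤ |A + A| ≤ |A|(|A|+1)/2, i.e. 11 ≤ |A + A| ≤ 21.
Lower bound 2|A|-1 is attained iff A is an arithmetic progression.
Enumerate sums a + a' for a ≤ a' (symmetric, so this suffices):
a = 1: 1+1=2, 1+6=7, 1+9=10, 1+10=11, 1+11=12, 1+12=13
a = 6: 6+6=12, 6+9=15, 6+10=16, 6+11=17, 6+12=18
a = 9: 9+9=18, 9+10=19, 9+11=20, 9+12=21
a = 10: 10+10=20, 10+11=21, 10+12=22
a = 11: 11+11=22, 11+12=23
a = 12: 12+12=24
Distinct sums: {2, 7, 10, 11, 12, 13, 15, 16, 17, 18, 19, 20, 21, 22, 23, 24}
|A + A| = 16

|A + A| = 16


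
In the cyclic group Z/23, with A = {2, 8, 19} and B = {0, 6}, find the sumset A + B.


Work in Z/23Z: reduce every sum a + b modulo 23.
Enumerate all 6 pairs:
a = 2: 2+0=2, 2+6=8
a = 8: 8+0=8, 8+6=14
a = 19: 19+0=19, 19+6=2
Distinct residues collected: {2, 8, 14, 19}
|A + B| = 4 (out of 23 total residues).

A + B = {2, 8, 14, 19}


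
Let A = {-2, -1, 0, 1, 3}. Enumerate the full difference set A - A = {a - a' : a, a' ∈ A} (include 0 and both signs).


A - A = {a - a' : a, a' ∈ A}.
Compute a - a' for each ordered pair (a, a'):
a = -2: -2--2=0, -2--1=-1, -2-0=-2, -2-1=-3, -2-3=-5
a = -1: -1--2=1, -1--1=0, -1-0=-1, -1-1=-2, -1-3=-4
a = 0: 0--2=2, 0--1=1, 0-0=0, 0-1=-1, 0-3=-3
a = 1: 1--2=3, 1--1=2, 1-0=1, 1-1=0, 1-3=-2
a = 3: 3--2=5, 3--1=4, 3-0=3, 3-1=2, 3-3=0
Collecting distinct values (and noting 0 appears from a-a):
A - A = {-5, -4, -3, -2, -1, 0, 1, 2, 3, 4, 5}
|A - A| = 11

A - A = {-5, -4, -3, -2, -1, 0, 1, 2, 3, 4, 5}


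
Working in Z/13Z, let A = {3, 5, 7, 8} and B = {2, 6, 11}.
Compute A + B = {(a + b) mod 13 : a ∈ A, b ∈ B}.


Work in Z/13Z: reduce every sum a + b modulo 13.
Enumerate all 12 pairs:
a = 3: 3+2=5, 3+6=9, 3+11=1
a = 5: 5+2=7, 5+6=11, 5+11=3
a = 7: 7+2=9, 7+6=0, 7+11=5
a = 8: 8+2=10, 8+6=1, 8+11=6
Distinct residues collected: {0, 1, 3, 5, 6, 7, 9, 10, 11}
|A + B| = 9 (out of 13 total residues).

A + B = {0, 1, 3, 5, 6, 7, 9, 10, 11}


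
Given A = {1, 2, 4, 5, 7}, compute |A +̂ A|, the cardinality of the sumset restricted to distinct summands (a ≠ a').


Restricted sumset: A +̂ A = {a + a' : a ∈ A, a' ∈ A, a ≠ a'}.
Equivalently, take A + A and drop any sum 2a that is achievable ONLY as a + a for a ∈ A (i.e. sums representable only with equal summands).
Enumerate pairs (a, a') with a < a' (symmetric, so each unordered pair gives one sum; this covers all a ≠ a'):
  1 + 2 = 3
  1 + 4 = 5
  1 + 5 = 6
  1 + 7 = 8
  2 + 4 = 6
  2 + 5 = 7
  2 + 7 = 9
  4 + 5 = 9
  4 + 7 = 11
  5 + 7 = 12
Collected distinct sums: {3, 5, 6, 7, 8, 9, 11, 12}
|A +̂ A| = 8
(Reference bound: |A +̂ A| ≥ 2|A| - 3 for |A| ≥ 2, with |A| = 5 giving ≥ 7.)

|A +̂ A| = 8


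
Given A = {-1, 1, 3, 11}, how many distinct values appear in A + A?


A + A = {a + a' : a, a' ∈ A}; |A| = 4.
General bounds: 2|A| - 1 ≤ |A + A| ≤ |A|(|A|+1)/2, i.e. 7 ≤ |A + A| ≤ 10.
Lower bound 2|A|-1 is attained iff A is an arithmetic progression.
Enumerate sums a + a' for a ≤ a' (symmetric, so this suffices):
a = -1: -1+-1=-2, -1+1=0, -1+3=2, -1+11=10
a = 1: 1+1=2, 1+3=4, 1+11=12
a = 3: 3+3=6, 3+11=14
a = 11: 11+11=22
Distinct sums: {-2, 0, 2, 4, 6, 10, 12, 14, 22}
|A + A| = 9

|A + A| = 9
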